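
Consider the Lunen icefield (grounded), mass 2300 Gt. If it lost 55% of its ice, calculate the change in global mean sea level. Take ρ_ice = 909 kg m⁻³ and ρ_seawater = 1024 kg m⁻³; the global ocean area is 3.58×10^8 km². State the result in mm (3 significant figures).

Lunen: 0.55 × 2300 Gt = 1.265×10^15 kg; dividing by ρ_w = 1024 kg m⁻³ gives 1.235×10^12 m³ of water.
Spread over 3.58×10^14 m² of ocean, Δh = 1.235×10^12 / 3.58×10^14 = 3.45×10^-3 m = 3.45 mm.

≈ 3.45 mm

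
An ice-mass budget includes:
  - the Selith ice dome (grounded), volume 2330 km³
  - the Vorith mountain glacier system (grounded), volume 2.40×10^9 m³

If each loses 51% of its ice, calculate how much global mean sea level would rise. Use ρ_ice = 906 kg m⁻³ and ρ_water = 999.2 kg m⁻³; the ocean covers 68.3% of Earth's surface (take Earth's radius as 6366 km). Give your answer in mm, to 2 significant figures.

Selith: 0.51 × 2330 km³ × (906/999.2) = 1077 km³ of water.
Vorith: 0.51 × 2.40×10^9 m³ × (906/999.2) = 1.110×10^9 m³ of water.
Total added water ≈ 1.079×10^12 m³ over 3.48×10^14 m² → Δh = 3.10×10^-3 m = 3.1 mm.

≈ 3.1 mm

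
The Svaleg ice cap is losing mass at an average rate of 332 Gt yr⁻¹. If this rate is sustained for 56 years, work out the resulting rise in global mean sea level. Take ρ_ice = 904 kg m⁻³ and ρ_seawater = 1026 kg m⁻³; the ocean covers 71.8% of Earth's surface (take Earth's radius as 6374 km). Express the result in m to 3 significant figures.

Total mass lost = 332 Gt/yr × 56 yr = 1.859×10^4 Gt = 1.859×10^16 kg.
ρ_w = 1026 kg m⁻³, so water volume = 1.859×10^16 / 1026 = 1.812×10^13 m³.
Δh = 1.812×10^13 / 3.67×10^14 = 0.0494 m.

≈ 0.0494 m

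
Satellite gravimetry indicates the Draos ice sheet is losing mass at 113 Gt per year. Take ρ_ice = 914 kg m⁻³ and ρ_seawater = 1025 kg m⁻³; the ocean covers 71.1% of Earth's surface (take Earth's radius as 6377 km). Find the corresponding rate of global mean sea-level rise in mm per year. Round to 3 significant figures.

≈ 0.303 mm/yr

ρ_w = 1025 kg m⁻³. Annual water volume added = 113 Gt / ρ_w = 1.130×10^14 kg / 1025 kg m⁻³ = 1.102×10^11 m³.
Δh per year = 1.102×10^11 / 3.63×10^14 = 3.03×10^-4 m = 0.303 mm.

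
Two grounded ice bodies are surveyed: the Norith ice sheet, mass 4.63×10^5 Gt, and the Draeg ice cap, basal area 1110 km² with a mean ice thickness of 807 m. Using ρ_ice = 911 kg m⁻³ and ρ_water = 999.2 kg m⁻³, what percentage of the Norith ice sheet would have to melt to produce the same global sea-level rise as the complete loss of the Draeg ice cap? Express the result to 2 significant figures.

Equal sea-level rise means equal mass of meltwater, i.e. equal mass of ice lost.
Ice mass of Draeg: 8.160×10^14 kg; ice mass of Norith: 4.630×10^17 kg.
Fraction required = 8.160×10^14 / 4.630×10^17 = 1.76×10^-3 → 0.18 %.

≈ 0.18 %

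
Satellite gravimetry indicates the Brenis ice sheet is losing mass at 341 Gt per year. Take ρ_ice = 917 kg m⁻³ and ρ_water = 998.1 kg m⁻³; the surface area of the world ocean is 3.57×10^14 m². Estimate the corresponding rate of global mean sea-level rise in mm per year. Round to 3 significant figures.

≈ 0.957 mm/yr

ρ_w = 998.1 kg m⁻³. Annual water volume added = 341 Gt / ρ_w = 3.410×10^14 kg / 998.1 kg m⁻³ = 3.416×10^11 m³.
Δh per year = 3.416×10^11 / 3.57×10^14 = 9.57×10^-4 m = 0.957 mm.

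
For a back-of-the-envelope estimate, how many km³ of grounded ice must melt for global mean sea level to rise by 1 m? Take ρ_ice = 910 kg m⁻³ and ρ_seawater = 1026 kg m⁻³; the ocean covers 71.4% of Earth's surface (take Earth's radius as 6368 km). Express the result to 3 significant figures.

≈ 4.10×10^5 km³

Required water volume = Δh × A = 1 m × 3.64×10^14 m² = 3.638×10^14 m³ = 3.638×10^5 km³.
Ice volume = water volume × ρ_w/ρ_ice = 3.638×10^5 × 1026/910 = 4.10×10^5 km³.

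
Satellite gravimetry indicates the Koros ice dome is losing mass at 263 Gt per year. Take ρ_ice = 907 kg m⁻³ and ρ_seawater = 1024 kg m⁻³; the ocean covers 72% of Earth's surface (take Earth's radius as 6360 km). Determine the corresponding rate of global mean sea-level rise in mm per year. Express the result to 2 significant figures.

ρ_w = 1024 kg m⁻³. Annual water volume added = 263 Gt / ρ_w = 2.630×10^14 kg / 1024 kg m⁻³ = 2.568×10^11 m³.
Δh per year = 2.568×10^11 / 3.66×10^14 = 7.02×10^-4 m = 0.70 mm.

≈ 0.70 mm/yr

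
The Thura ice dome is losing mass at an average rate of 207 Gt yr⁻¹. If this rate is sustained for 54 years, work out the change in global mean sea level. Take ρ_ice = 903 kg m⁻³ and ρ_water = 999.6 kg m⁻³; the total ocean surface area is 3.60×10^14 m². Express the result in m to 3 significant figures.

Total mass lost = 207 Gt/yr × 54 yr = 1.118×10^4 Gt = 1.118×10^16 kg.
ρ_w = 999.6 kg m⁻³, so water volume = 1.118×10^16 / 999.6 = 1.118×10^13 m³.
Δh = 1.118×10^13 / 3.60×10^14 = 0.0311 m.

≈ 0.0311 m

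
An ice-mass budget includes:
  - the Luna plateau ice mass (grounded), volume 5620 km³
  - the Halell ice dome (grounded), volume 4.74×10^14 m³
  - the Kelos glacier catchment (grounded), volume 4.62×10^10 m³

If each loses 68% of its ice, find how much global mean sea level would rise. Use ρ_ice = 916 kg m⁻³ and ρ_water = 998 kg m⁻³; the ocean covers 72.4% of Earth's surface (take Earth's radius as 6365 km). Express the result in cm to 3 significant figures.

≈ 81.2 cm

Luna: 0.68 × 5620 km³ × (916/998) = 3508 km³ of water.
Halell: 0.68 × 4.74×10^14 m³ × (916/998) = 2.958×10^14 m³ of water.
Kelos: 0.68 × 4.62×10^10 m³ × (916/998) = 2.883×10^10 m³ of water.
Total added water ≈ 2.994×10^14 m³ over 3.69×10^14 m² → Δh = 0.812 m = 81.2 cm.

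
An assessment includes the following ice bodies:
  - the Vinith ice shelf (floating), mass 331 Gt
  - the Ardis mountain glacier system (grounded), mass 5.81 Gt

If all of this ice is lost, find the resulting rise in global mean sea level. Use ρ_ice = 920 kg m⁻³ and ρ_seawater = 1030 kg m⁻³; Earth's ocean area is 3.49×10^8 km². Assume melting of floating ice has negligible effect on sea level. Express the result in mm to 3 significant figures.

The Vinith ice shelf is floating and already displaces its own weight of water, so its melt adds essentially nothing to sea level.
Ardis: 5.81 Gt = 5.810×10^12 kg; dividing by ρ_w = 1030 kg m⁻³ gives 5.641×10^9 m³ of water.
Total added water ≈ 5.641×10^9 m³ over 3.49×10^14 m² → Δh = 1.62×10^-5 m = 0.0162 mm.

≈ 0.0162 mm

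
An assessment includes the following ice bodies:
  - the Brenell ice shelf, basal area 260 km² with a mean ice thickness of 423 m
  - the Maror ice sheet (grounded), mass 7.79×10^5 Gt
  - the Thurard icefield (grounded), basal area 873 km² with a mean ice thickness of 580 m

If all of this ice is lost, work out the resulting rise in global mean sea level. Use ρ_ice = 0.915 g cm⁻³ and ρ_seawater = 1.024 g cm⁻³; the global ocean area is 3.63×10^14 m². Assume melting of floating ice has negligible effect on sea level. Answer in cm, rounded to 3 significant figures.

≈ 210 cm

The Brenell ice shelf is floating and already displaces its own weight of water, so its melt adds essentially nothing to sea level.
Maror: 7.79×10^5 Gt = 7.790×10^17 kg; dividing by ρ_w = 1.024 g cm⁻³ = 1024 kg m⁻³ gives 7.607×10^14 m³ of water.
Thurard: ice volume = 873 km² × 580 m = 506.3 km³; 506.3 × (915/1024) = 452.4 km³ of water.
Total added water ≈ 7.612×10^14 m³ over 3.63×10^14 m² → Δh = 2.10 m = 210 cm.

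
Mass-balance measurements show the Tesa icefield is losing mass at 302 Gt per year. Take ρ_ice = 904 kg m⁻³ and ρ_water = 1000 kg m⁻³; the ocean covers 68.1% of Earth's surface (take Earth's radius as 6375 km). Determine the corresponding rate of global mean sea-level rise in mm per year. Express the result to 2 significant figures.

≈ 0.87 mm/yr

ρ_w = 1000 kg m⁻³. Annual water volume added = 302 Gt / ρ_w = 3.020×10^14 kg / 1000 kg m⁻³ = 3.020×10^11 m³.
Δh per year = 3.020×10^11 / 3.48×10^14 = 8.68×10^-4 m = 0.87 mm.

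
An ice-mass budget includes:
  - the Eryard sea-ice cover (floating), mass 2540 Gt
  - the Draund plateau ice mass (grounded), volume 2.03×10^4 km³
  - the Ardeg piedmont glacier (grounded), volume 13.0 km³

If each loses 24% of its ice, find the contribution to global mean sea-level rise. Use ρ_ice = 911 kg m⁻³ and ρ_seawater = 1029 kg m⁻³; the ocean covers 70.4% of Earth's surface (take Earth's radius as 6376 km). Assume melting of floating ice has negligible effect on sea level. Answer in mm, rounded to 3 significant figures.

The Eryard sea-ice cover is floating and already displaces its own weight of water, so its melt adds essentially nothing to sea level.
Draund: 0.24 × 2.03×10^4 km³ × (911/1029) = 4313 km³ of water.
Ardeg: 0.24 × 13.0 km³ × (911/1029) = 2.762 km³ of water.
Total added water ≈ 4.316×10^12 m³ over 3.60×10^14 m² → Δh = 0.0120 m = 12.0 mm.

≈ 12.0 mm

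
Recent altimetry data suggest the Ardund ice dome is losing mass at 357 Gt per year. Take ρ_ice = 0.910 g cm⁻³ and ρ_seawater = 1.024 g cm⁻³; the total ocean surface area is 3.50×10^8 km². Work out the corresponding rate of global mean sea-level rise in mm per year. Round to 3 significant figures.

≈ 0.996 mm/yr

ρ_w = 1.024 g cm⁻³ = 1024 kg m⁻³. Annual water volume added = 357 Gt / ρ_w = 3.570×10^14 kg / 1024 kg m⁻³ = 3.486×10^11 m³.
Δh per year = 3.486×10^11 / 3.50×10^14 = 9.96×10^-4 m = 0.996 mm.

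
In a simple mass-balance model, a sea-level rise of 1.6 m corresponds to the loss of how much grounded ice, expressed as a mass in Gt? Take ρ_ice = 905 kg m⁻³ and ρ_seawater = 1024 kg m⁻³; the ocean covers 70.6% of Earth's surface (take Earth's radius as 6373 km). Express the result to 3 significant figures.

≈ 5.90×10^5 Gt

Required water volume = Δh × A = 1.6 m × 3.60×10^14 m² = 5.765×10^14 m³.
ρ_w = 1024 kg m⁻³, so the mass of water = 5.765×10^14 m³ × 1024 kg m⁻³ = 5.904×10^17 kg = 5.90×10^5 Gt (and the same mass of ice, by conservation).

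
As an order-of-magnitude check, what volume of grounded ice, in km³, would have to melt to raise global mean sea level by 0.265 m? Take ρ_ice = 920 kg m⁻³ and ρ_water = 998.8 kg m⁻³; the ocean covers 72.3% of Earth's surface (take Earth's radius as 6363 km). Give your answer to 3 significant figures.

≈ 1.06×10^5 km³

Required water volume = Δh × A = 0.265 m × 3.68×10^14 m² = 9.748×10^13 m³ = 9.748×10^4 km³.
Ice volume = water volume × ρ_w/ρ_ice = 9.748×10^4 × 998.8/920 = 1.06×10^5 km³.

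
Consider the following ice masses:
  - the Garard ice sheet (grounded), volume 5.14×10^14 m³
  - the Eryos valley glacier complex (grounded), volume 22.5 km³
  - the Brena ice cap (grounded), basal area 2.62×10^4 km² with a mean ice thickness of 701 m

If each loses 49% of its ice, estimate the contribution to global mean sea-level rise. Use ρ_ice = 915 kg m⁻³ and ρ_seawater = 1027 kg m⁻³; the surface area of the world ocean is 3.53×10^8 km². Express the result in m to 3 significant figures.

≈ 0.658 m

Garard: 0.49 × 5.14×10^14 m³ × (915/1027) = 2.244×10^14 m³ of water.
Eryos: 0.49 × 22.5 km³ × (915/1027) = 9.823 km³ of water.
Brena: ice volume = 2.62×10^4 km² × 701 m = 1.837×10^4 km³; 0.49 × 1.837×10^4 × (915/1027) = 8018 km³ of water.
Total added water ≈ 2.324×10^14 m³ over 3.53×10^14 m² → Δh = 0.658 m.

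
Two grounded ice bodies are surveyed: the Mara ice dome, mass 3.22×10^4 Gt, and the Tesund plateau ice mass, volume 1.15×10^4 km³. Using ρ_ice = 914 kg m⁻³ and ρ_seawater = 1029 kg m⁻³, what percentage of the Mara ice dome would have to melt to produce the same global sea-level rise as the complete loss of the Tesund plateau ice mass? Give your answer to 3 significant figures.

Equal sea-level rise means equal mass of meltwater, i.e. equal mass of ice lost.
Ice mass of Tesund: 1.051×10^16 kg; ice mass of Mara: 3.220×10^16 kg.
Fraction required = 1.051×10^16 / 3.220×10^16 = 0.326 → 32.6 %.

≈ 32.6 %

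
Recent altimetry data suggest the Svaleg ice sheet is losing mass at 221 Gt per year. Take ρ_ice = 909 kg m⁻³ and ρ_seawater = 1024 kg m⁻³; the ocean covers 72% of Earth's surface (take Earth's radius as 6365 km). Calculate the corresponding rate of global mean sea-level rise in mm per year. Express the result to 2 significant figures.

ρ_w = 1024 kg m⁻³. Annual water volume added = 221 Gt / ρ_w = 2.210×10^14 kg / 1024 kg m⁻³ = 2.158×10^11 m³.
Δh per year = 2.158×10^11 / 3.67×10^14 = 5.89×10^-4 m = 0.59 mm.

≈ 0.59 mm/yr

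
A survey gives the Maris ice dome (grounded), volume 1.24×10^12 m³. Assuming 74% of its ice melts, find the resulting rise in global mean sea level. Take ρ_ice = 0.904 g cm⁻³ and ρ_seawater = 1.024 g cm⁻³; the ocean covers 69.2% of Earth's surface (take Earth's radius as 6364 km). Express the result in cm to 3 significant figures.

Maris: 0.74 × 1.24×10^12 m³ × (904/1024) = 8.101×10^11 m³ of water.
Spread over 3.52×10^14 m² of ocean, Δh = 8.101×10^11 / 3.52×10^14 = 2.30×10^-3 m = 0.230 cm.

≈ 0.230 cm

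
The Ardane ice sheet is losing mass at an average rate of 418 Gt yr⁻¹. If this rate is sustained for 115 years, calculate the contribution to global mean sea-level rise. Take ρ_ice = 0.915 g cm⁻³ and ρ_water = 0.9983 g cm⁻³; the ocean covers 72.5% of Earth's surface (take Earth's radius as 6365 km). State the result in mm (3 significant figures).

Total mass lost = 418 Gt/yr × 115 yr = 4.807×10^4 Gt = 4.807×10^16 kg.
ρ_w = 0.9983 g cm⁻³ = 998.3 kg m⁻³, so water volume = 4.807×10^16 / 998.3 = 4.815×10^13 m³.
Δh = 4.815×10^13 / 3.69×10^14 = 0.130 m = 130 mm.

≈ 130 mm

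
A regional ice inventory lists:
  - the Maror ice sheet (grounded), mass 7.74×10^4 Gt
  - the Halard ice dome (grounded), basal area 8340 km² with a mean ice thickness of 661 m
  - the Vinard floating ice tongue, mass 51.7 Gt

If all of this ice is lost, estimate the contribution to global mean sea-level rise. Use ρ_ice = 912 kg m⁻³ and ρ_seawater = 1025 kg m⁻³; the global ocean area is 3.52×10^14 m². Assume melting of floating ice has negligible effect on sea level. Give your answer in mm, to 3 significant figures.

≈ 228 mm

Maror: 7.74×10^4 Gt = 7.740×10^16 kg; dividing by ρ_w = 1025 kg m⁻³ gives 7.551×10^13 m³ of water.
Halard: ice volume = 8340 km² × 661 m = 5513 km³; 5513 × (912/1025) = 4905 km³ of water.
The Vinard floating ice tongue is floating and already displaces its own weight of water, so its melt adds essentially nothing to sea level.
Total added water ≈ 8.042×10^13 m³ over 3.52×10^14 m² → Δh = 0.228 m = 228 mm.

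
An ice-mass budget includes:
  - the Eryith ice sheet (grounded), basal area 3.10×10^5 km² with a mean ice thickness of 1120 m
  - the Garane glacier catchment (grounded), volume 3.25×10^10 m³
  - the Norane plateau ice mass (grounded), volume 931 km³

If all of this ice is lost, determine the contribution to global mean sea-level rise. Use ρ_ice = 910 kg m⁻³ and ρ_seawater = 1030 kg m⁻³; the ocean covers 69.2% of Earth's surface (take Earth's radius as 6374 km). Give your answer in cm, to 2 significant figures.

Eryith: ice volume = 3.10×10^5 km² × 1120 m = 3.472×10^5 km³; 3.472×10^5 × (910/1030) = 3.067×10^5 km³ of water.
Garane: 3.25×10^10 m³ × (910/1030) = 2.871×10^10 m³ of water.
Norane: 931 km³ × (910/1030) = 822.5 km³ of water.
Total added water ≈ 3.076×10^14 m³ over 3.53×10^14 m² → Δh = 0.871 m = 87 cm.

≈ 87 cm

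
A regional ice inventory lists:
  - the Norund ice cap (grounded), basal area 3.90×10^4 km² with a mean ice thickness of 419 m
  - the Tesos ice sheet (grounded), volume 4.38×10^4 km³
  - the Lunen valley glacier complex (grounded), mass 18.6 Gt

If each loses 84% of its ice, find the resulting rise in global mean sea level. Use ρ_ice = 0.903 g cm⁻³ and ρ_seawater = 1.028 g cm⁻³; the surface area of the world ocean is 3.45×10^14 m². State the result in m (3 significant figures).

Norund: ice volume = 3.90×10^4 km² × 419 m = 1.634×10^4 km³; 0.84 × 1.634×10^4 × (903/1028) = 1.206×10^4 km³ of water.
Tesos: 0.84 × 4.38×10^4 km³ × (903/1028) = 3.232×10^4 km³ of water.
Lunen: 0.84 × 18.6 Gt = 1.562×10^13 kg; dividing by ρ_w = 1.028 g cm⁻³ = 1028 kg m⁻³ gives 1.520×10^10 m³ of water.
Total added water ≈ 4.439×10^13 m³ over 3.45×10^14 m² → Δh = 0.129 m.

≈ 0.129 m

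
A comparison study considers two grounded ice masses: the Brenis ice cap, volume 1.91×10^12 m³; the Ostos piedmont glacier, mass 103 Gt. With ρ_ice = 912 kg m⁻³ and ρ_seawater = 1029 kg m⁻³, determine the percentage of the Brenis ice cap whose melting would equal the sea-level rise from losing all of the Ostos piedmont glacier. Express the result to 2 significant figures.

Equal sea-level rise means equal mass of meltwater, i.e. equal mass of ice lost.
Ice mass of Ostos: 1.030×10^14 kg; ice mass of Brenis: 1.742×10^15 kg.
Fraction required = 1.030×10^14 / 1.742×10^15 = 0.0591 → 5.9 %.

≈ 5.9 %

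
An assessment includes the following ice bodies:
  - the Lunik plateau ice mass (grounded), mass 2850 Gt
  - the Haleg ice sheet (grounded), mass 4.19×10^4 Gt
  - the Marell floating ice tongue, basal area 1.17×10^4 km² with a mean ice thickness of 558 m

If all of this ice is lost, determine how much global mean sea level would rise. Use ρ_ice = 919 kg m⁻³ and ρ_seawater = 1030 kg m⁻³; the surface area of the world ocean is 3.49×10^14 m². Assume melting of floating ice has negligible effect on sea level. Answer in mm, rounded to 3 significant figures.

Lunik: 2850 Gt = 2.850×10^15 kg; dividing by ρ_w = 1030 kg m⁻³ gives 2.767×10^12 m³ of water.
Haleg: 4.19×10^4 Gt = 4.190×10^16 kg; dividing by ρ_w = 1030 kg m⁻³ gives 4.068×10^13 m³ of water.
The Marell floating ice tongue is floating and already displaces its own weight of water, so its melt adds essentially nothing to sea level.
Total added water ≈ 4.345×10^13 m³ over 3.49×10^14 m² → Δh = 0.124 m = 124 mm.

≈ 124 mm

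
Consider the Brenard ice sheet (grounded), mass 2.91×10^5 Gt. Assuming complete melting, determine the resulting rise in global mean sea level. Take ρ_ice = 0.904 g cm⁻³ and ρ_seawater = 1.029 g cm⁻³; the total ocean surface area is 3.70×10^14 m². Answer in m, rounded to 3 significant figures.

Brenard: 2.91×10^5 Gt = 2.910×10^17 kg; dividing by ρ_w = 1.029 g cm⁻³ = 1029 kg m⁻³ gives 2.828×10^14 m³ of water.
Spread over 3.70×10^14 m² of ocean, Δh = 2.828×10^14 / 3.70×10^14 = 0.764 m.

≈ 0.764 m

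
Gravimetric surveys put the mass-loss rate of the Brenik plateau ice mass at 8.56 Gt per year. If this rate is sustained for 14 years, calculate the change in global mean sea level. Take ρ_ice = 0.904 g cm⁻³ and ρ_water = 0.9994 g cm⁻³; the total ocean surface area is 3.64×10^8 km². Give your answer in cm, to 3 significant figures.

≈ 0.0329 cm

Total mass lost = 8.56 Gt/yr × 14 yr = 119.8 Gt = 1.198×10^14 kg.
ρ_w = 0.9994 g cm⁻³ = 999.4 kg m⁻³, so water volume = 1.198×10^14 / 999.4 = 1.199×10^11 m³.
Δh = 1.199×10^11 / 3.64×10^14 = 3.29×10^-4 m = 0.0329 cm.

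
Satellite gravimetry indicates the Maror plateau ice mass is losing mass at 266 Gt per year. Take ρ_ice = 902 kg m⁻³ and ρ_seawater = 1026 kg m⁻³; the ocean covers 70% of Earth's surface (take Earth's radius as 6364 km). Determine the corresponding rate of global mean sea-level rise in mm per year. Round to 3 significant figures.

≈ 0.728 mm/yr

ρ_w = 1026 kg m⁻³. Annual water volume added = 266 Gt / ρ_w = 2.660×10^14 kg / 1026 kg m⁻³ = 2.593×10^11 m³.
Δh per year = 2.593×10^11 / 3.56×10^14 = 7.28×10^-4 m = 0.728 mm.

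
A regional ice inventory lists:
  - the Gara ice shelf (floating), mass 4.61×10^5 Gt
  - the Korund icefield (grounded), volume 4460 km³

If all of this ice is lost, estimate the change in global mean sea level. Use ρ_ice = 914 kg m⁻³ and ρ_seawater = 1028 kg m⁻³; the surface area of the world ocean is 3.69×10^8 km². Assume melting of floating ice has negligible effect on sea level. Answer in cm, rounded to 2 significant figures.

≈ 1.1 cm

The Gara ice shelf is floating and already displaces its own weight of water, so its melt adds essentially nothing to sea level.
Korund: 4460 km³ × (914/1028) = 3965 km³ of water.
Total added water ≈ 3.965×10^12 m³ over 3.69×10^14 m² → Δh = 0.0107 m = 1.1 cm.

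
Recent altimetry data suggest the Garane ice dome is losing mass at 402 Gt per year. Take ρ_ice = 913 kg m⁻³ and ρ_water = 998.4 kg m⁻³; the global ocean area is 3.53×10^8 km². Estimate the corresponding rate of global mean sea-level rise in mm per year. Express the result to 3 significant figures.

≈ 1.14 mm/yr

ρ_w = 998.4 kg m⁻³. Annual water volume added = 402 Gt / ρ_w = 4.020×10^14 kg / 998.4 kg m⁻³ = 4.026×10^11 m³.
Δh per year = 4.026×10^11 / 3.53×10^14 = 1.14×10^-3 m = 1.14 mm.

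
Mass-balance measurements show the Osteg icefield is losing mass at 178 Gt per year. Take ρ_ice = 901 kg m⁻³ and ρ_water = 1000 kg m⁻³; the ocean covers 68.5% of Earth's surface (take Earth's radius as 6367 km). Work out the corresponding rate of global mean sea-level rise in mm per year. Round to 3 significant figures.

≈ 0.510 mm/yr

ρ_w = 1000 kg m⁻³. Annual water volume added = 178 Gt / ρ_w = 1.780×10^14 kg / 1000 kg m⁻³ = 1.780×10^11 m³.
Δh per year = 1.780×10^11 / 3.49×10^14 = 5.10×10^-4 m = 0.510 mm.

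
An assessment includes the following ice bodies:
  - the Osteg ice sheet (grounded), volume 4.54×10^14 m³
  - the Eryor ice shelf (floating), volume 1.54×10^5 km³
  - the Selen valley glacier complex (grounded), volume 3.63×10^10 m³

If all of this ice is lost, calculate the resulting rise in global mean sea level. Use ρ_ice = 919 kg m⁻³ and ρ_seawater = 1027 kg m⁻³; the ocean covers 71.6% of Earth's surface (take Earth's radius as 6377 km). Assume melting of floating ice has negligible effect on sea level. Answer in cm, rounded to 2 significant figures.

≈ 110 cm

Osteg: 4.54×10^14 m³ × (919/1027) = 4.063×10^14 m³ of water.
The Eryor ice shelf is floating and already displaces its own weight of water, so its melt adds essentially nothing to sea level.
Selen: 3.63×10^10 m³ × (919/1027) = 3.248×10^10 m³ of water.
Total added water ≈ 4.063×10^14 m³ over 3.66×10^14 m² → Δh = 1.11 m = 110 cm.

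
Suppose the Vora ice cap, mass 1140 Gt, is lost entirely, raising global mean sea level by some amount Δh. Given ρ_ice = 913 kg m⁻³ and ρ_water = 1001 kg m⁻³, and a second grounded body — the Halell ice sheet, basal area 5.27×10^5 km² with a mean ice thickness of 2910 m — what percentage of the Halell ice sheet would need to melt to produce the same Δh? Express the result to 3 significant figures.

≈ 0.0814 %

Equal sea-level rise means equal mass of meltwater, i.e. equal mass of ice lost.
Ice mass of Vora: 1.140×10^15 kg; ice mass of Halell: 1.400×10^18 kg.
Fraction required = 1.140×10^15 / 1.400×10^18 = 8.14×10^-4 → 0.0814 %.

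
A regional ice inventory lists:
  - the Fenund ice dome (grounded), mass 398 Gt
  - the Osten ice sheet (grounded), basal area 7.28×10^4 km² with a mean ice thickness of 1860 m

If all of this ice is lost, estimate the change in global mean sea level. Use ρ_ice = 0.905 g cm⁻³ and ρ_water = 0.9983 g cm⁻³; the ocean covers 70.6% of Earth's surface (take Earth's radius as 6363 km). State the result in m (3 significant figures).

≈ 0.343 m

Fenund: 398 Gt = 3.980×10^14 kg; dividing by ρ_w = 0.9983 g cm⁻³ = 998.3 kg m⁻³ gives 3.987×10^11 m³ of water.
Osten: ice volume = 7.28×10^4 km² × 1860 m = 1.354×10^5 km³; 1.354×10^5 × (905/998.3) = 1.228×10^5 km³ of water.
Total added water ≈ 1.232×10^14 m³ over 3.59×10^14 m² → Δh = 0.343 m.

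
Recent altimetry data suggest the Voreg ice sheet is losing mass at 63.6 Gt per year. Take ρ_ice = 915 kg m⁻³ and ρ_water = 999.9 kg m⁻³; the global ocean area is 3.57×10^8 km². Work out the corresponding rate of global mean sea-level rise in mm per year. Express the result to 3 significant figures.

ρ_w = 999.9 kg m⁻³. Annual water volume added = 63.6 Gt / ρ_w = 6.360×10^13 kg / 999.9 kg m⁻³ = 6.361×10^10 m³.
Δh per year = 6.361×10^10 / 3.57×10^14 = 1.78×10^-4 m = 0.178 mm.

≈ 0.178 mm/yr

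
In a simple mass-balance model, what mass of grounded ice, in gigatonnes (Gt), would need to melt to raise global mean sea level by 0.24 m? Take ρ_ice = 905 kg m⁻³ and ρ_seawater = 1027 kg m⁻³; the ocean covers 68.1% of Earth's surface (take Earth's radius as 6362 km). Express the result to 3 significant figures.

Required water volume = Δh × A = 0.24 m × 3.46×10^14 m² = 8.313×10^13 m³.
ρ_w = 1027 kg m⁻³, so the mass of water = 8.313×10^13 m³ × 1027 kg m⁻³ = 8.537×10^16 kg = 8.54×10^4 Gt (and the same mass of ice, by conservation).

≈ 8.54×10^4 Gt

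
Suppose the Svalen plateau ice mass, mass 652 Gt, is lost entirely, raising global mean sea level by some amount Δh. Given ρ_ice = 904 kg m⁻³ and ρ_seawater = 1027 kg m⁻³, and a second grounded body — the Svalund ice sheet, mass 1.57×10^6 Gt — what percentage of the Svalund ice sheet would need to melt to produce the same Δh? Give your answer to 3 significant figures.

Equal sea-level rise means equal mass of meltwater, i.e. equal mass of ice lost.
Ice mass of Svalen: 6.520×10^14 kg; ice mass of Svalund: 1.570×10^18 kg.
Fraction required = 6.520×10^14 / 1.570×10^18 = 4.15×10^-4 → 0.0415 %.

≈ 0.0415 %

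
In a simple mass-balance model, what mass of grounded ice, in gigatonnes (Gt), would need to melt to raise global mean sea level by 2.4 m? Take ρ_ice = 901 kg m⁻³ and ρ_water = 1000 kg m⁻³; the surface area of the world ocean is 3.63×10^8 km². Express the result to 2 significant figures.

≈ 8.7×10^5 Gt

Required water volume = Δh × A = 2.4 m × 3.63×10^14 m² = 8.712×10^14 m³.
ρ_w = 1000 kg m⁻³, so the mass of water = 8.712×10^14 m³ × 1000 kg m⁻³ = 8.712×10^17 kg = 8.7×10^5 Gt (and the same mass of ice, by conservation).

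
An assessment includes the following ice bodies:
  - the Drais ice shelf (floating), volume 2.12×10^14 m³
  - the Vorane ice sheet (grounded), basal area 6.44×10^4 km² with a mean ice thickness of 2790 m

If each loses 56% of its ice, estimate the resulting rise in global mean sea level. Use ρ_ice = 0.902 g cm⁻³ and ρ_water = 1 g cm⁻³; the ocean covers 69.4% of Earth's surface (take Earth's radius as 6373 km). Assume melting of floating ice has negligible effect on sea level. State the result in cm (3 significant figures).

≈ 25.6 cm

The Drais ice shelf is floating and already displaces its own weight of water, so its melt adds essentially nothing to sea level.
Vorane: ice volume = 6.44×10^4 km² × 2790 m = 1.797×10^5 km³; 0.56 × 1.797×10^5 × (902/1000) = 9.076×10^4 km³ of water.
Total added water ≈ 9.076×10^13 m³ over 3.54×10^14 m² → Δh = 0.256 m = 25.6 cm.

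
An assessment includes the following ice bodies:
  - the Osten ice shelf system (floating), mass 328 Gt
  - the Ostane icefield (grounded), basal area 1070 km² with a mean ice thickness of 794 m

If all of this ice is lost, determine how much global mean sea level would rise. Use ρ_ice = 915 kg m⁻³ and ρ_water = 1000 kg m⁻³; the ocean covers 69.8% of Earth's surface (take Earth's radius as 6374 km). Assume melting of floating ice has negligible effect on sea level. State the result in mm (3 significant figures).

The Osten ice shelf system is floating and already displaces its own weight of water, so its melt adds essentially nothing to sea level.
Ostane: ice volume = 1070 km² × 794 m = 849.6 km³; 849.6 × (915/1000) = 777.4 km³ of water.
Total added water ≈ 7.774×10^11 m³ over 3.56×10^14 m² → Δh = 2.18×10^-3 m = 2.18 mm.

≈ 2.18 mm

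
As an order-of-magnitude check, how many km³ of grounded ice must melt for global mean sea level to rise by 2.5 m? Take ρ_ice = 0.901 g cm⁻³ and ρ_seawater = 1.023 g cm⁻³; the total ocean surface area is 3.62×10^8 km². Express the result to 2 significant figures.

≈ 1.0×10^6 km³

Required water volume = Δh × A = 2.5 m × 3.62×10^14 m² = 9.050×10^14 m³ = 9.050×10^5 km³.
Ice volume = water volume × ρ_w/ρ_ice = 9.050×10^5 × 1023/901 = 1.0×10^6 km³.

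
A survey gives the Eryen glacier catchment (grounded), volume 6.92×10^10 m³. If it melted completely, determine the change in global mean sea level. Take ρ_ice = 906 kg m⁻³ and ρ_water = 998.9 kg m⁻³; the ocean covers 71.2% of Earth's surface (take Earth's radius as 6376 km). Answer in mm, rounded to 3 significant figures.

≈ 0.173 mm

Eryen: 6.92×10^10 m³ × (906/998.9) = 6.276×10^10 m³ of water.
Spread over 3.64×10^14 m² of ocean, Δh = 6.276×10^10 / 3.64×10^14 = 1.73×10^-4 m = 0.173 mm.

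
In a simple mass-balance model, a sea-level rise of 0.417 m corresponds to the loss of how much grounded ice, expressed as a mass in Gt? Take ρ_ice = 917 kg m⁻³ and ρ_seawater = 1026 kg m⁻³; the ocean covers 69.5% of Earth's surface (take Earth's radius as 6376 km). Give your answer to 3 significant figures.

Required water volume = Δh × A = 0.417 m × 3.55×10^14 m² = 1.481×10^14 m³.
ρ_w = 1026 kg m⁻³, so the mass of water = 1.481×10^14 m³ × 1026 kg m⁻³ = 1.519×10^17 kg = 1.52×10^5 Gt (and the same mass of ice, by conservation).

≈ 1.52×10^5 Gt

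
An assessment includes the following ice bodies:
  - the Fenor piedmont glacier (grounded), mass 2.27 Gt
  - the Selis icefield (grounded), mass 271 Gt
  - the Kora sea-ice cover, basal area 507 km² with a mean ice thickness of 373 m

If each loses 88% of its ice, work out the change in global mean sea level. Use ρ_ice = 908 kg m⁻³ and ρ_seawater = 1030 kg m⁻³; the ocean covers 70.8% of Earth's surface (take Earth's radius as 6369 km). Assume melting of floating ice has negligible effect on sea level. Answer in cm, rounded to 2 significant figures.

Fenor: 0.88 × 2.27 Gt = 1.998×10^12 kg; dividing by ρ_w = 1030 kg m⁻³ gives 1.939×10^9 m³ of water.
Selis: 0.88 × 271 Gt = 2.385×10^14 kg; dividing by ρ_w = 1030 kg m⁻³ gives 2.315×10^11 m³ of water.
The Kora sea-ice cover is floating and already displaces its own weight of water, so its melt adds essentially nothing to sea level.
Total added water ≈ 2.335×10^11 m³ over 3.61×10^14 m² → Δh = 6.47×10^-4 m = 0.065 cm.

≈ 0.065 cm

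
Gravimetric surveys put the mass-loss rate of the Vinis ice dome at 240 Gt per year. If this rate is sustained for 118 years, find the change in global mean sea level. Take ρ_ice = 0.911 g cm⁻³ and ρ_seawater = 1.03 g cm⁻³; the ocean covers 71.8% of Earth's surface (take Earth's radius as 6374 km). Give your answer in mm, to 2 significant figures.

Total mass lost = 240 Gt/yr × 118 yr = 2.832×10^4 Gt = 2.832×10^16 kg.
ρ_w = 1.03 g cm⁻³ = 1030 kg m⁻³, so water volume = 2.832×10^16 / 1030 = 2.750×10^13 m³.
Δh = 2.750×10^13 / 3.67×10^14 = 0.0750 m = 75 mm.

≈ 75 mm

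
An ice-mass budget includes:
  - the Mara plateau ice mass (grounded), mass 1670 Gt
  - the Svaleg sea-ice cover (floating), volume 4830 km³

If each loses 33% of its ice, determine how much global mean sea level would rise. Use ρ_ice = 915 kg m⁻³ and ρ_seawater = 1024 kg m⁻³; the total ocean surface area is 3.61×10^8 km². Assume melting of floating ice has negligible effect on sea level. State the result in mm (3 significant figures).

Mara: 0.33 × 1670 Gt = 5.511×10^14 kg; dividing by ρ_w = 1024 kg m⁻³ gives 5.382×10^11 m³ of water.
The Svaleg sea-ice cover is floating and already displaces its own weight of water, so its melt adds essentially nothing to sea level.
Total added water ≈ 5.382×10^11 m³ over 3.61×10^14 m² → Δh = 1.49×10^-3 m = 1.49 mm.

≈ 1.49 mm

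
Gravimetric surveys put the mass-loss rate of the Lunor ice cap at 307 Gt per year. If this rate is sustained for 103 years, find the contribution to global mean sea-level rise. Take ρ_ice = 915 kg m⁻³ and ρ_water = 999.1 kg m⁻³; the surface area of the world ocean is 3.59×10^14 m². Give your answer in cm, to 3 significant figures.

≈ 8.82 cm

Total mass lost = 307 Gt/yr × 103 yr = 3.162×10^4 Gt = 3.162×10^16 kg.
ρ_w = 999.1 kg m⁻³, so water volume = 3.162×10^16 / 999.1 = 3.165×10^13 m³.
Δh = 3.165×10^13 / 3.59×10^14 = 0.0882 m = 8.82 cm.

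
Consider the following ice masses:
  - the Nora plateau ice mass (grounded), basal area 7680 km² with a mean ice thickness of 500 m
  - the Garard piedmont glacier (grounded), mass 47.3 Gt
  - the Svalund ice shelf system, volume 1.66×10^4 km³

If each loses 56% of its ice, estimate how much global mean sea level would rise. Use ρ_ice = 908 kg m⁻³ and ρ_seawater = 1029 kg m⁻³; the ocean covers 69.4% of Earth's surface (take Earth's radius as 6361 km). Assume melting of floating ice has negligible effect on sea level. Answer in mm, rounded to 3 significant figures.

Nora: ice volume = 7680 km² × 500 m = 3840 km³; 0.56 × 3840 × (908/1029) = 1898 km³ of water.
Garard: 0.56 × 47.3 Gt = 2.649×10^13 kg; dividing by ρ_w = 1029 kg m⁻³ gives 2.574×10^10 m³ of water.
The Svalund ice shelf system is floating and already displaces its own weight of water, so its melt adds essentially nothing to sea level.
Total added water ≈ 1.923×10^12 m³ over 3.53×10^14 m² → Δh = 5.45×10^-3 m = 5.45 mm.

≈ 5.45 mm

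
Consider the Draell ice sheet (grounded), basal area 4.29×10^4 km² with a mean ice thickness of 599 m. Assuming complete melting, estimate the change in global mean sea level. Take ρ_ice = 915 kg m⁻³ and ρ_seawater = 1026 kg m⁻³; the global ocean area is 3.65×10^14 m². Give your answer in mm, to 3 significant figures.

Draell: ice volume = 4.29×10^4 km² × 599 m = 2.570×10^4 km³; 2.570×10^4 × (915/1026) = 2.292×10^4 km³ of water.
Spread over 3.65×10^14 m² of ocean, Δh = 2.292×10^13 / 3.65×10^14 = 0.0628 m = 62.8 mm.

≈ 62.8 mm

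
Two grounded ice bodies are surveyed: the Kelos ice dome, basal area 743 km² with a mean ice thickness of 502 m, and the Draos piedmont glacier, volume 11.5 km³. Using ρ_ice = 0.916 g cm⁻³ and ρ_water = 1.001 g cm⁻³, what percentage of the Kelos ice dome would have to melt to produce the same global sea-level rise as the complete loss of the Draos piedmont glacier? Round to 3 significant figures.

≈ 3.08 %

Equal sea-level rise means equal mass of meltwater, i.e. equal mass of ice lost.
Ice mass of Draos: 1.053×10^13 kg; ice mass of Kelos: 3.417×10^14 kg.
Fraction required = 1.053×10^13 / 3.417×10^14 = 0.0308 → 3.08 %.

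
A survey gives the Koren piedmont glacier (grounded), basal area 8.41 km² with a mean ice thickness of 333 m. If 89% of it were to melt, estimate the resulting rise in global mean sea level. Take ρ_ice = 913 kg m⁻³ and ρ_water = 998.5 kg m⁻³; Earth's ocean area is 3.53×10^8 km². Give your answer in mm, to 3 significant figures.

≈ 6.46×10^-3 mm

Koren: ice volume = 8.41 km² × 333 m = 2.801 km³; 0.89 × 2.801 × (913/998.5) = 2.279 km³ of water.
Spread over 3.53×10^14 m² of ocean, Δh = 2.279×10^9 / 3.53×10^14 = 6.46×10^-6 m = 6.46×10^-3 mm.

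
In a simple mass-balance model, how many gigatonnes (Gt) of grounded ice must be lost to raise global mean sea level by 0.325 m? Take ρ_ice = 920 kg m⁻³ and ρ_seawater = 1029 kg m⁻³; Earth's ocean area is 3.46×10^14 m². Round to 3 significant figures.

Required water volume = Δh × A = 0.325 m × 3.46×10^14 m² = 1.124×10^14 m³.
ρ_w = 1029 kg m⁻³, so the mass of water = 1.124×10^14 m³ × 1029 kg m⁻³ = 1.157×10^17 kg = 1.16×10^5 Gt (and the same mass of ice, by conservation).

≈ 1.16×10^5 Gt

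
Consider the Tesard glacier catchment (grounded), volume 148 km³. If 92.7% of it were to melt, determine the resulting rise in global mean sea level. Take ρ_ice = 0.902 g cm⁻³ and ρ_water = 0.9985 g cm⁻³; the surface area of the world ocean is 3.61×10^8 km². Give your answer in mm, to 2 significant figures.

≈ 0.34 mm

Tesard: 0.927 × 148 km³ × (902/998.5) = 123.9 km³ of water.
Spread over 3.61×10^14 m² of ocean, Δh = 1.239×10^11 / 3.61×10^14 = 3.43×10^-4 m = 0.34 mm.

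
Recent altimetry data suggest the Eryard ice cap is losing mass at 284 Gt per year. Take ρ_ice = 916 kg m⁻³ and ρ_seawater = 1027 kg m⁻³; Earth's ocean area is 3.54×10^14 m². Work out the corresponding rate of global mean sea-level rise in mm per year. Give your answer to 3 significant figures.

ρ_w = 1027 kg m⁻³. Annual water volume added = 284 Gt / ρ_w = 2.840×10^14 kg / 1027 kg m⁻³ = 2.765×10^11 m³.
Δh per year = 2.765×10^11 / 3.54×10^14 = 7.81×10^-4 m = 0.781 mm.

≈ 0.781 mm/yr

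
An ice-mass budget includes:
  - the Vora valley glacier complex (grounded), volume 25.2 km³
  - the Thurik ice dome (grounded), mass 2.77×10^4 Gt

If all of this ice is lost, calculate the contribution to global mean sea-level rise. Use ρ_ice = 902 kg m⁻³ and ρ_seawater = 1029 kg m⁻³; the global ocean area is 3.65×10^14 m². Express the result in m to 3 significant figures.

Vora: 25.2 km³ × (902/1029) = 22.09 km³ of water.
Thurik: 2.77×10^4 Gt = 2.770×10^16 kg; dividing by ρ_w = 1029 kg m⁻³ gives 2.692×10^13 m³ of water.
Total added water ≈ 2.694×10^13 m³ over 3.65×10^14 m² → Δh = 0.0738 m.

≈ 0.0738 m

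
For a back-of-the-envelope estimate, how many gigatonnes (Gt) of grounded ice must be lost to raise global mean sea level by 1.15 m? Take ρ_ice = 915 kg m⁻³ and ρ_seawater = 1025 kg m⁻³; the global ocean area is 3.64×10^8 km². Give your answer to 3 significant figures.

≈ 4.29×10^5 Gt

Required water volume = Δh × A = 1.15 m × 3.64×10^14 m² = 4.186×10^14 m³.
ρ_w = 1025 kg m⁻³, so the mass of water = 4.186×10^14 m³ × 1025 kg m⁻³ = 4.291×10^17 kg = 4.29×10^5 Gt (and the same mass of ice, by conservation).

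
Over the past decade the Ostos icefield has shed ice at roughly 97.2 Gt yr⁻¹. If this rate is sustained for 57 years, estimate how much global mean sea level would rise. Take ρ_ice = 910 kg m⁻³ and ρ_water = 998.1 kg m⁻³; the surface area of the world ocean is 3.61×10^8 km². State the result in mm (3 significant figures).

≈ 15.4 mm

Total mass lost = 97.2 Gt/yr × 57 yr = 5540 Gt = 5.540×10^15 kg.
ρ_w = 998.1 kg m⁻³, so water volume = 5.540×10^15 / 998.1 = 5.551×10^12 m³.
Δh = 5.551×10^12 / 3.61×10^14 = 0.0154 m = 15.4 mm.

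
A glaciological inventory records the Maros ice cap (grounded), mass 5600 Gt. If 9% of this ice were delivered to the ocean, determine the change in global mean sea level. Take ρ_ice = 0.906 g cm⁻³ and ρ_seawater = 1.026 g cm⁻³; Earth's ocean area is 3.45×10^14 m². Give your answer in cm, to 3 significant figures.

≈ 0.142 cm

Maros: 0.09 × 5600 Gt = 5.040×10^14 kg; dividing by ρ_w = 1.026 g cm⁻³ = 1026 kg m⁻³ gives 4.912×10^11 m³ of water.
Spread over 3.45×10^14 m² of ocean, Δh = 4.912×10^11 / 3.45×10^14 = 1.42×10^-3 m = 0.142 cm.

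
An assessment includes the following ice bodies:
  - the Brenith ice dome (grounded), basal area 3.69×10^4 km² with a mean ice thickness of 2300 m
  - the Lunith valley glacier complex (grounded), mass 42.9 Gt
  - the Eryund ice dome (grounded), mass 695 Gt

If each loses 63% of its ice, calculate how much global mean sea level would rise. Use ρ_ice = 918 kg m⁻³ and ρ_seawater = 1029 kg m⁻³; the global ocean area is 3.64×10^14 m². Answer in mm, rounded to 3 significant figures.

Brenith: ice volume = 3.69×10^4 km² × 2300 m = 8.487×10^4 km³; 0.63 × 8.487×10^4 × (918/1029) = 4.770×10^4 km³ of water.
Lunith: 0.63 × 42.9 Gt = 2.703×10^13 kg; dividing by ρ_w = 1029 kg m⁻³ gives 2.627×10^10 m³ of water.
Eryund: 0.63 × 695 Gt = 4.378×10^14 kg; dividing by ρ_w = 1029 kg m⁻³ gives 4.255×10^11 m³ of water.
Total added water ≈ 4.815×10^13 m³ over 3.64×10^14 m² → Δh = 0.132 m = 132 mm.

≈ 132 mm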